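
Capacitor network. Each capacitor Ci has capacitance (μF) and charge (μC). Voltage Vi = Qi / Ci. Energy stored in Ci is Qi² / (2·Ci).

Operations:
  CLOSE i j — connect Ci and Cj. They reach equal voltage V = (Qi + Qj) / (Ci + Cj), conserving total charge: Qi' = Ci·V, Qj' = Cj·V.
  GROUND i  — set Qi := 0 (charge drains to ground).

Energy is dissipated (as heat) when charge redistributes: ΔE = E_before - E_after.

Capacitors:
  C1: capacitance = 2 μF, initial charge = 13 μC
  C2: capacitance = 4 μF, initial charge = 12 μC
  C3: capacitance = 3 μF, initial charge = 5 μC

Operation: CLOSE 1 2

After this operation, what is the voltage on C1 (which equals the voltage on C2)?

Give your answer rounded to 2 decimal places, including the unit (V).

Answer: 4.17 V

Derivation:
Initial: C1(2μF, Q=13μC, V=6.50V), C2(4μF, Q=12μC, V=3.00V), C3(3μF, Q=5μC, V=1.67V)
Op 1: CLOSE 1-2: Q_total=25.00, C_total=6.00, V=4.17; Q1=8.33, Q2=16.67; dissipated=8.167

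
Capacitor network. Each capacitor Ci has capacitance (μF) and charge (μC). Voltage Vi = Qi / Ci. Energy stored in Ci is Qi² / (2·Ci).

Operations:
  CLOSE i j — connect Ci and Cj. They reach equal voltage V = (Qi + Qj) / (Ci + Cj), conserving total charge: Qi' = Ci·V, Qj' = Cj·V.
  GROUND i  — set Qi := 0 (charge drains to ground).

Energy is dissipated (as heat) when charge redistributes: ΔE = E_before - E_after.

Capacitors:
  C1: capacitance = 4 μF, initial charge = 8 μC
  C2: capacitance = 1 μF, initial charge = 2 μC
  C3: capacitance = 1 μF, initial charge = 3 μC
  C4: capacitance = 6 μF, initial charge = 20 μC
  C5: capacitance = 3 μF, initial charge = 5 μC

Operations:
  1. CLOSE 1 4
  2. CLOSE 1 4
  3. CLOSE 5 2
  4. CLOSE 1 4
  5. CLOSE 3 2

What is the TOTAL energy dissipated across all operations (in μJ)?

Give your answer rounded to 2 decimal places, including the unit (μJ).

Initial: C1(4μF, Q=8μC, V=2.00V), C2(1μF, Q=2μC, V=2.00V), C3(1μF, Q=3μC, V=3.00V), C4(6μF, Q=20μC, V=3.33V), C5(3μF, Q=5μC, V=1.67V)
Op 1: CLOSE 1-4: Q_total=28.00, C_total=10.00, V=2.80; Q1=11.20, Q4=16.80; dissipated=2.133
Op 2: CLOSE 1-4: Q_total=28.00, C_total=10.00, V=2.80; Q1=11.20, Q4=16.80; dissipated=0.000
Op 3: CLOSE 5-2: Q_total=7.00, C_total=4.00, V=1.75; Q5=5.25, Q2=1.75; dissipated=0.042
Op 4: CLOSE 1-4: Q_total=28.00, C_total=10.00, V=2.80; Q1=11.20, Q4=16.80; dissipated=0.000
Op 5: CLOSE 3-2: Q_total=4.75, C_total=2.00, V=2.38; Q3=2.38, Q2=2.38; dissipated=0.391
Total dissipated: 2.566 μJ

Answer: 2.57 μJ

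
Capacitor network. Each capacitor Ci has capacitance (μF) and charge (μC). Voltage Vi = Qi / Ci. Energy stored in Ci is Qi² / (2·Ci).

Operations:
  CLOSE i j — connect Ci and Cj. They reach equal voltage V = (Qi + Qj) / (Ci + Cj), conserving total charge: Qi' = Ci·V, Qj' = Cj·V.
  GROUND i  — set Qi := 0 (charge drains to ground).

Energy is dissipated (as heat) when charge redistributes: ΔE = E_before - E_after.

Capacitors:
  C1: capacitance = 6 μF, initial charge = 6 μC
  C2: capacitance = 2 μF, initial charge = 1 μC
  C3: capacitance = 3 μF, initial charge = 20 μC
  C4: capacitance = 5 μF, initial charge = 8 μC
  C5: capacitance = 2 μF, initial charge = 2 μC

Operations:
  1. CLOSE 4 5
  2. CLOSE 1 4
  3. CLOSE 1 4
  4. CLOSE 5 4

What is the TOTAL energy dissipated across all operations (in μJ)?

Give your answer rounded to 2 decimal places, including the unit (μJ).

Answer: 0.55 μJ

Derivation:
Initial: C1(6μF, Q=6μC, V=1.00V), C2(2μF, Q=1μC, V=0.50V), C3(3μF, Q=20μC, V=6.67V), C4(5μF, Q=8μC, V=1.60V), C5(2μF, Q=2μC, V=1.00V)
Op 1: CLOSE 4-5: Q_total=10.00, C_total=7.00, V=1.43; Q4=7.14, Q5=2.86; dissipated=0.257
Op 2: CLOSE 1-4: Q_total=13.14, C_total=11.00, V=1.19; Q1=7.17, Q4=5.97; dissipated=0.250
Op 3: CLOSE 1-4: Q_total=13.14, C_total=11.00, V=1.19; Q1=7.17, Q4=5.97; dissipated=0.000
Op 4: CLOSE 5-4: Q_total=8.83, C_total=7.00, V=1.26; Q5=2.52, Q4=6.31; dissipated=0.039
Total dissipated: 0.547 μJ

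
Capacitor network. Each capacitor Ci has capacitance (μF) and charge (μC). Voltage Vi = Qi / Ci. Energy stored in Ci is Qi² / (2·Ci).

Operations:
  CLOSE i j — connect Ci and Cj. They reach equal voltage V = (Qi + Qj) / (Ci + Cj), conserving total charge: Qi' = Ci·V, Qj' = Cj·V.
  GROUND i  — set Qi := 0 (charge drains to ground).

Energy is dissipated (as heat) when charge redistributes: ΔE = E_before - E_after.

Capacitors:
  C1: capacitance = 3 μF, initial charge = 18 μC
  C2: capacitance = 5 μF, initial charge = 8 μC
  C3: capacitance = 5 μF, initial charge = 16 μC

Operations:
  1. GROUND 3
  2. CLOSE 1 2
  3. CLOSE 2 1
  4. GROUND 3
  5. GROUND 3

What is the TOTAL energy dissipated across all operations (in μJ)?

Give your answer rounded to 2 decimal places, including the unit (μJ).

Answer: 43.75 μJ

Derivation:
Initial: C1(3μF, Q=18μC, V=6.00V), C2(5μF, Q=8μC, V=1.60V), C3(5μF, Q=16μC, V=3.20V)
Op 1: GROUND 3: Q3=0; energy lost=25.600
Op 2: CLOSE 1-2: Q_total=26.00, C_total=8.00, V=3.25; Q1=9.75, Q2=16.25; dissipated=18.150
Op 3: CLOSE 2-1: Q_total=26.00, C_total=8.00, V=3.25; Q2=16.25, Q1=9.75; dissipated=0.000
Op 4: GROUND 3: Q3=0; energy lost=0.000
Op 5: GROUND 3: Q3=0; energy lost=0.000
Total dissipated: 43.750 μJ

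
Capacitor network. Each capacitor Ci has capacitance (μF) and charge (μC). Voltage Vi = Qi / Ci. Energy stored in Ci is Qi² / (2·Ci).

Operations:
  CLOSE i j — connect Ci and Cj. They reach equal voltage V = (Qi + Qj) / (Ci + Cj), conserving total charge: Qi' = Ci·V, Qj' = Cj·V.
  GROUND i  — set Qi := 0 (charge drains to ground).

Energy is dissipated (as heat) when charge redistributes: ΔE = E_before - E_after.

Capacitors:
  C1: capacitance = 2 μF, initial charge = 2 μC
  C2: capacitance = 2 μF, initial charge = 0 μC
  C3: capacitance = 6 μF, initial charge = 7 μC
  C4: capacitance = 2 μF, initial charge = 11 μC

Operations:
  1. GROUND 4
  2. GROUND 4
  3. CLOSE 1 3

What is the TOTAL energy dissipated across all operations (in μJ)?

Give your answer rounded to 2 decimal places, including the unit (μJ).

Initial: C1(2μF, Q=2μC, V=1.00V), C2(2μF, Q=0μC, V=0.00V), C3(6μF, Q=7μC, V=1.17V), C4(2μF, Q=11μC, V=5.50V)
Op 1: GROUND 4: Q4=0; energy lost=30.250
Op 2: GROUND 4: Q4=0; energy lost=0.000
Op 3: CLOSE 1-3: Q_total=9.00, C_total=8.00, V=1.12; Q1=2.25, Q3=6.75; dissipated=0.021
Total dissipated: 30.271 μJ

Answer: 30.27 μJ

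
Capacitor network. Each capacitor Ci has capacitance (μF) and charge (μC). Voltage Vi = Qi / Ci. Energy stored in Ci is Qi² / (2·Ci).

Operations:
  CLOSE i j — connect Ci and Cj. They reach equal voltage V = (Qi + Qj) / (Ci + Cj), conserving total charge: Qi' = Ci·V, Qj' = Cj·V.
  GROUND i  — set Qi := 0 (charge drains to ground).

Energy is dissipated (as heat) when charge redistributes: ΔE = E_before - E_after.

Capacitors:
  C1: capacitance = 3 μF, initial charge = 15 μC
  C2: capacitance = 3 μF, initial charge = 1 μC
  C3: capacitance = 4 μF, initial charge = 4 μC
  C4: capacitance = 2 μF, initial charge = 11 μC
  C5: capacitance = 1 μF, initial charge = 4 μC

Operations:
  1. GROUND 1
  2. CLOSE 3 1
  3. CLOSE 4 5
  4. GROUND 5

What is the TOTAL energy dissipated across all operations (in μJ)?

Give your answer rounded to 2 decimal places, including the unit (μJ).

Initial: C1(3μF, Q=15μC, V=5.00V), C2(3μF, Q=1μC, V=0.33V), C3(4μF, Q=4μC, V=1.00V), C4(2μF, Q=11μC, V=5.50V), C5(1μF, Q=4μC, V=4.00V)
Op 1: GROUND 1: Q1=0; energy lost=37.500
Op 2: CLOSE 3-1: Q_total=4.00, C_total=7.00, V=0.57; Q3=2.29, Q1=1.71; dissipated=0.857
Op 3: CLOSE 4-5: Q_total=15.00, C_total=3.00, V=5.00; Q4=10.00, Q5=5.00; dissipated=0.750
Op 4: GROUND 5: Q5=0; energy lost=12.500
Total dissipated: 51.607 μJ

Answer: 51.61 μJ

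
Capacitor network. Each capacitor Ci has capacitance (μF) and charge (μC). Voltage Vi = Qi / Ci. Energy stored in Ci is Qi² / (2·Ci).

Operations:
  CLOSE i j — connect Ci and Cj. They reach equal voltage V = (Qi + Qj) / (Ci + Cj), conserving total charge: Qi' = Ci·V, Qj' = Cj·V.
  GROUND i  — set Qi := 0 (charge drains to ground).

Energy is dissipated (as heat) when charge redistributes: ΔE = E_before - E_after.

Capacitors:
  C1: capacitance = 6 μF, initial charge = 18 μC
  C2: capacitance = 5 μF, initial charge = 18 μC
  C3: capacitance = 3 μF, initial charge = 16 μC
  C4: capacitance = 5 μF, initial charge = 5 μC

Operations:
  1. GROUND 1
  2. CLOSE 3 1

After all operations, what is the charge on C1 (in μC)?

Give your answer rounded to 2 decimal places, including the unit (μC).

Answer: 10.67 μC

Derivation:
Initial: C1(6μF, Q=18μC, V=3.00V), C2(5μF, Q=18μC, V=3.60V), C3(3μF, Q=16μC, V=5.33V), C4(5μF, Q=5μC, V=1.00V)
Op 1: GROUND 1: Q1=0; energy lost=27.000
Op 2: CLOSE 3-1: Q_total=16.00, C_total=9.00, V=1.78; Q3=5.33, Q1=10.67; dissipated=28.444
Final charges: Q1=10.67, Q2=18.00, Q3=5.33, Q4=5.00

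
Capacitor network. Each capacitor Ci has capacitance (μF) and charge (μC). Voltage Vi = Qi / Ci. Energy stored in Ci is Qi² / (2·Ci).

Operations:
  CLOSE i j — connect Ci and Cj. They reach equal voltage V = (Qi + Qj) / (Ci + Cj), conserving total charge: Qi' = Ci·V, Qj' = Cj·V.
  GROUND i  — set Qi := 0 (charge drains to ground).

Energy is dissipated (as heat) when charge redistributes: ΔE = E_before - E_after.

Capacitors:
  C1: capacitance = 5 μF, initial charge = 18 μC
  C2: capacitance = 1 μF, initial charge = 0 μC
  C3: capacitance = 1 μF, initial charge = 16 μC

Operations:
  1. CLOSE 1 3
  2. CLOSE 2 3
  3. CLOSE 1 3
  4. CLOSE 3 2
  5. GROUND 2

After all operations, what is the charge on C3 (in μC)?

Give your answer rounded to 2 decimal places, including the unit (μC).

Answer: 4.01 μC

Derivation:
Initial: C1(5μF, Q=18μC, V=3.60V), C2(1μF, Q=0μC, V=0.00V), C3(1μF, Q=16μC, V=16.00V)
Op 1: CLOSE 1-3: Q_total=34.00, C_total=6.00, V=5.67; Q1=28.33, Q3=5.67; dissipated=64.067
Op 2: CLOSE 2-3: Q_total=5.67, C_total=2.00, V=2.83; Q2=2.83, Q3=2.83; dissipated=8.028
Op 3: CLOSE 1-3: Q_total=31.17, C_total=6.00, V=5.19; Q1=25.97, Q3=5.19; dissipated=3.345
Op 4: CLOSE 3-2: Q_total=8.03, C_total=2.00, V=4.01; Q3=4.01, Q2=4.01; dissipated=1.394
Op 5: GROUND 2: Q2=0; energy lost=8.056
Final charges: Q1=25.97, Q2=0.00, Q3=4.01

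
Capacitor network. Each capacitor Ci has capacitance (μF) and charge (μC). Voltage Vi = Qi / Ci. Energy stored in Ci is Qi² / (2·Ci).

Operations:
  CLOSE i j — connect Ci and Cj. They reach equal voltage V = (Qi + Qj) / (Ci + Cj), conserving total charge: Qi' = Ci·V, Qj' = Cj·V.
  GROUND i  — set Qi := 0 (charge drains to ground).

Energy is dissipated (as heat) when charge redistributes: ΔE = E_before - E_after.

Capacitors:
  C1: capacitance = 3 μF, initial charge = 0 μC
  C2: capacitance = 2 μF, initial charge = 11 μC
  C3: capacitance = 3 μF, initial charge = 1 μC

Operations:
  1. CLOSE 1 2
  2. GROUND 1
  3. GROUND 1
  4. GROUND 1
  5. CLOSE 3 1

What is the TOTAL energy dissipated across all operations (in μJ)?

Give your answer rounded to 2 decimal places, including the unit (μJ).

Initial: C1(3μF, Q=0μC, V=0.00V), C2(2μF, Q=11μC, V=5.50V), C3(3μF, Q=1μC, V=0.33V)
Op 1: CLOSE 1-2: Q_total=11.00, C_total=5.00, V=2.20; Q1=6.60, Q2=4.40; dissipated=18.150
Op 2: GROUND 1: Q1=0; energy lost=7.260
Op 3: GROUND 1: Q1=0; energy lost=0.000
Op 4: GROUND 1: Q1=0; energy lost=0.000
Op 5: CLOSE 3-1: Q_total=1.00, C_total=6.00, V=0.17; Q3=0.50, Q1=0.50; dissipated=0.083
Total dissipated: 25.493 μJ

Answer: 25.49 μJ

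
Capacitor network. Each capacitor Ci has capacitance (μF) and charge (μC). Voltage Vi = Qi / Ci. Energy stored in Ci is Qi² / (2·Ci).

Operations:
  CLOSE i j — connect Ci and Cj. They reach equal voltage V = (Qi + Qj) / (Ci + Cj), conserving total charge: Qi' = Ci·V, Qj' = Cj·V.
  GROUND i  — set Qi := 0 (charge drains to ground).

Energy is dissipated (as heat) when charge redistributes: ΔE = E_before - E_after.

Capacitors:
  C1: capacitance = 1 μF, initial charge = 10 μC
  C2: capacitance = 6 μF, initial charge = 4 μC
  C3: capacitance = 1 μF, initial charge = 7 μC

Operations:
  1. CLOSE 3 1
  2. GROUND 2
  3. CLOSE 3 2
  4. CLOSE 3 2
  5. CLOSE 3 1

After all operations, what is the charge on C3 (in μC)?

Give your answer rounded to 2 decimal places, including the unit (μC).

Initial: C1(1μF, Q=10μC, V=10.00V), C2(6μF, Q=4μC, V=0.67V), C3(1μF, Q=7μC, V=7.00V)
Op 1: CLOSE 3-1: Q_total=17.00, C_total=2.00, V=8.50; Q3=8.50, Q1=8.50; dissipated=2.250
Op 2: GROUND 2: Q2=0; energy lost=1.333
Op 3: CLOSE 3-2: Q_total=8.50, C_total=7.00, V=1.21; Q3=1.21, Q2=7.29; dissipated=30.964
Op 4: CLOSE 3-2: Q_total=8.50, C_total=7.00, V=1.21; Q3=1.21, Q2=7.29; dissipated=0.000
Op 5: CLOSE 3-1: Q_total=9.71, C_total=2.00, V=4.86; Q3=4.86, Q1=4.86; dissipated=13.270
Final charges: Q1=4.86, Q2=7.29, Q3=4.86

Answer: 4.86 μC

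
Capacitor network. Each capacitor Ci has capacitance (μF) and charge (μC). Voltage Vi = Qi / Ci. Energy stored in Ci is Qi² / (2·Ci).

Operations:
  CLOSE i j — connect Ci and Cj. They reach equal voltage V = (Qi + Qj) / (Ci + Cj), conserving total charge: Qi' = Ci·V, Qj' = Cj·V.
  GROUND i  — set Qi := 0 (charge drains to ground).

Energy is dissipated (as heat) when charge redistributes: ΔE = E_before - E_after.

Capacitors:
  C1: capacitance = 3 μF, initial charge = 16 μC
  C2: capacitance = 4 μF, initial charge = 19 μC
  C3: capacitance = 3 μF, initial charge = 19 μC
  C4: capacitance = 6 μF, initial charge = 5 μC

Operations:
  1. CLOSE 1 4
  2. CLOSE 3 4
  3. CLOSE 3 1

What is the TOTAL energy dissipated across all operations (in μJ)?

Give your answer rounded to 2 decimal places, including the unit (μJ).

Answer: 37.58 μJ

Derivation:
Initial: C1(3μF, Q=16μC, V=5.33V), C2(4μF, Q=19μC, V=4.75V), C3(3μF, Q=19μC, V=6.33V), C4(6μF, Q=5μC, V=0.83V)
Op 1: CLOSE 1-4: Q_total=21.00, C_total=9.00, V=2.33; Q1=7.00, Q4=14.00; dissipated=20.250
Op 2: CLOSE 3-4: Q_total=33.00, C_total=9.00, V=3.67; Q3=11.00, Q4=22.00; dissipated=16.000
Op 3: CLOSE 3-1: Q_total=18.00, C_total=6.00, V=3.00; Q3=9.00, Q1=9.00; dissipated=1.333
Total dissipated: 37.583 μJ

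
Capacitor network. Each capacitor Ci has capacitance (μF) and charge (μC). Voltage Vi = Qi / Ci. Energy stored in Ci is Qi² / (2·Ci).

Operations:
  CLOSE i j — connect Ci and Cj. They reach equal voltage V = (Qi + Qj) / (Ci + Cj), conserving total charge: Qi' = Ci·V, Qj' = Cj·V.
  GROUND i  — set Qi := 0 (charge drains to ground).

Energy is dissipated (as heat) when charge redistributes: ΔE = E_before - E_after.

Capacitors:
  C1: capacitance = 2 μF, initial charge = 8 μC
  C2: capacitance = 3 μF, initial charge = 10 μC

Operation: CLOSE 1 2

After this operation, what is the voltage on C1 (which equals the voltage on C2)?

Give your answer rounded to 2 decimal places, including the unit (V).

Answer: 3.60 V

Derivation:
Initial: C1(2μF, Q=8μC, V=4.00V), C2(3μF, Q=10μC, V=3.33V)
Op 1: CLOSE 1-2: Q_total=18.00, C_total=5.00, V=3.60; Q1=7.20, Q2=10.80; dissipated=0.267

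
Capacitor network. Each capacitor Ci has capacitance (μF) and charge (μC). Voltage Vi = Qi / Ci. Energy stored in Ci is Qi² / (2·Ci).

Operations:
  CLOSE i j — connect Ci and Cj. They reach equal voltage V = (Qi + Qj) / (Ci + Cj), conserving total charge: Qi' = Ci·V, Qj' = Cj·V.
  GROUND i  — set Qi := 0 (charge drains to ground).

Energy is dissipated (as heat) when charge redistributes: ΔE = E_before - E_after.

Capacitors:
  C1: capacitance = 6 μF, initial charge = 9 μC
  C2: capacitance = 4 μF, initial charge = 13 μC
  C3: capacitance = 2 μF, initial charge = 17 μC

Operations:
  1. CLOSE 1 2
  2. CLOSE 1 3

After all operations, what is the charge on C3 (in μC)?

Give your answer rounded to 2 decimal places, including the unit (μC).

Answer: 7.55 μC

Derivation:
Initial: C1(6μF, Q=9μC, V=1.50V), C2(4μF, Q=13μC, V=3.25V), C3(2μF, Q=17μC, V=8.50V)
Op 1: CLOSE 1-2: Q_total=22.00, C_total=10.00, V=2.20; Q1=13.20, Q2=8.80; dissipated=3.675
Op 2: CLOSE 1-3: Q_total=30.20, C_total=8.00, V=3.77; Q1=22.65, Q3=7.55; dissipated=29.767
Final charges: Q1=22.65, Q2=8.80, Q3=7.55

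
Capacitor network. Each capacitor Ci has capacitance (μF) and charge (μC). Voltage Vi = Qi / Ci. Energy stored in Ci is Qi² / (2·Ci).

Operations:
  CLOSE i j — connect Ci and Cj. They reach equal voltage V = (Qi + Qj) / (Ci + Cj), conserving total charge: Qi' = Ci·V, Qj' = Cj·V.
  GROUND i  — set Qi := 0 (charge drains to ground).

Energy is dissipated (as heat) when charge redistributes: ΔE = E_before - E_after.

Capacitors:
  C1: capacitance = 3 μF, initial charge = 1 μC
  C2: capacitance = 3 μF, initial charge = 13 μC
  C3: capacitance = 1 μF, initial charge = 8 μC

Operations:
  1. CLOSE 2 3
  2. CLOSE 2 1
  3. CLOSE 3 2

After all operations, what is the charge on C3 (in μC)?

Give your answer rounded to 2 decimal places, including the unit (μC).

Initial: C1(3μF, Q=1μC, V=0.33V), C2(3μF, Q=13μC, V=4.33V), C3(1μF, Q=8μC, V=8.00V)
Op 1: CLOSE 2-3: Q_total=21.00, C_total=4.00, V=5.25; Q2=15.75, Q3=5.25; dissipated=5.042
Op 2: CLOSE 2-1: Q_total=16.75, C_total=6.00, V=2.79; Q2=8.38, Q1=8.38; dissipated=18.130
Op 3: CLOSE 3-2: Q_total=13.62, C_total=4.00, V=3.41; Q3=3.41, Q2=10.22; dissipated=2.266
Final charges: Q1=8.38, Q2=10.22, Q3=3.41

Answer: 3.41 μC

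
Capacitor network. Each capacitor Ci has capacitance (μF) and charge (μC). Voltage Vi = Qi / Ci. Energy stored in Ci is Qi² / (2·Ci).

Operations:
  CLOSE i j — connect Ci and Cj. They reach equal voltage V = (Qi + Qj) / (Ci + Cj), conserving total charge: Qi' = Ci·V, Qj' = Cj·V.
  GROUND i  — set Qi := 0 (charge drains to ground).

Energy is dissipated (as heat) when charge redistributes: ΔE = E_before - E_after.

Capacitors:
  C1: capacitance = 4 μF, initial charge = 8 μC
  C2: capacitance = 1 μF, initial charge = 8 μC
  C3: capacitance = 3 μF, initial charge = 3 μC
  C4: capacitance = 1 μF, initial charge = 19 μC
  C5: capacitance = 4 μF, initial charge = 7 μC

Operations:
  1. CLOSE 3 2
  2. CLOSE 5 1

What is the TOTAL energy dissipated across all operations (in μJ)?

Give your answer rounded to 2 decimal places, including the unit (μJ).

Initial: C1(4μF, Q=8μC, V=2.00V), C2(1μF, Q=8μC, V=8.00V), C3(3μF, Q=3μC, V=1.00V), C4(1μF, Q=19μC, V=19.00V), C5(4μF, Q=7μC, V=1.75V)
Op 1: CLOSE 3-2: Q_total=11.00, C_total=4.00, V=2.75; Q3=8.25, Q2=2.75; dissipated=18.375
Op 2: CLOSE 5-1: Q_total=15.00, C_total=8.00, V=1.88; Q5=7.50, Q1=7.50; dissipated=0.062
Total dissipated: 18.438 μJ

Answer: 18.44 μJ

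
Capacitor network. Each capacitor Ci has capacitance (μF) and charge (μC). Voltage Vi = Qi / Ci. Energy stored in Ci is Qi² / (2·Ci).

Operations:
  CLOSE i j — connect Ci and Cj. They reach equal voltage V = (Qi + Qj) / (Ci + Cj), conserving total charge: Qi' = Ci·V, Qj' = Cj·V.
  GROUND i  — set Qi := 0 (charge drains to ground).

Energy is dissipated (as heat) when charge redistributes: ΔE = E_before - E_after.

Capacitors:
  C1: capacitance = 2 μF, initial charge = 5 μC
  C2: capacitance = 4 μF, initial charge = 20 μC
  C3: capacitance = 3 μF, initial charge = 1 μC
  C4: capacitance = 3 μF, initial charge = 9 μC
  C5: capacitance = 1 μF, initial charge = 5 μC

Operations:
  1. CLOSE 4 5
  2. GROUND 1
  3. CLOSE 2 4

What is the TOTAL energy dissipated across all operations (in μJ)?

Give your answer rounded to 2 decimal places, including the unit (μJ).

Answer: 9.68 μJ

Derivation:
Initial: C1(2μF, Q=5μC, V=2.50V), C2(4μF, Q=20μC, V=5.00V), C3(3μF, Q=1μC, V=0.33V), C4(3μF, Q=9μC, V=3.00V), C5(1μF, Q=5μC, V=5.00V)
Op 1: CLOSE 4-5: Q_total=14.00, C_total=4.00, V=3.50; Q4=10.50, Q5=3.50; dissipated=1.500
Op 2: GROUND 1: Q1=0; energy lost=6.250
Op 3: CLOSE 2-4: Q_total=30.50, C_total=7.00, V=4.36; Q2=17.43, Q4=13.07; dissipated=1.929
Total dissipated: 9.679 μJ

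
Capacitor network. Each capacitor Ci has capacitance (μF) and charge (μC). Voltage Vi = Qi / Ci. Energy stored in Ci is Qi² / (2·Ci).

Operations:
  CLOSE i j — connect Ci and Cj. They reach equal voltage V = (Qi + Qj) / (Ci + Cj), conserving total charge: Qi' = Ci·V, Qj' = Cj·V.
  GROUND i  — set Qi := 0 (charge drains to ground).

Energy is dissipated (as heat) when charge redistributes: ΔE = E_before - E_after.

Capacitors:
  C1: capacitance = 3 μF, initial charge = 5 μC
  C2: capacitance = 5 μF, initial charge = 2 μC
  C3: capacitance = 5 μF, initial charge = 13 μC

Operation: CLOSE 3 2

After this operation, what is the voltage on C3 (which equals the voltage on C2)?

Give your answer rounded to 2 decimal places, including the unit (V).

Initial: C1(3μF, Q=5μC, V=1.67V), C2(5μF, Q=2μC, V=0.40V), C3(5μF, Q=13μC, V=2.60V)
Op 1: CLOSE 3-2: Q_total=15.00, C_total=10.00, V=1.50; Q3=7.50, Q2=7.50; dissipated=6.050

Answer: 1.50 V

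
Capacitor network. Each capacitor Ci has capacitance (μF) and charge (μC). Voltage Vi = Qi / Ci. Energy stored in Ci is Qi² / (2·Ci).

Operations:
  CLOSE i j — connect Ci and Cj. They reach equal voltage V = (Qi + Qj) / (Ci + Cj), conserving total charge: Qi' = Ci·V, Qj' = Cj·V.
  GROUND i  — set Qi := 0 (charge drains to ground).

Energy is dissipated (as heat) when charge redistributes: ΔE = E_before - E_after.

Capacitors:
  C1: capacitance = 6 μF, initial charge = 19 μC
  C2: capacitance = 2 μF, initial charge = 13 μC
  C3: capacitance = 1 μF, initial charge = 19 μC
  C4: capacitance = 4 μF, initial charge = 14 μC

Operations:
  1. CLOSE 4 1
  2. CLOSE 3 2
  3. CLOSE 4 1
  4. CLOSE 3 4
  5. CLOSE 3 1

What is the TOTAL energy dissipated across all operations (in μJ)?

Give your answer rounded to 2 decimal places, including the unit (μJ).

Answer: 74.85 μJ

Derivation:
Initial: C1(6μF, Q=19μC, V=3.17V), C2(2μF, Q=13μC, V=6.50V), C3(1μF, Q=19μC, V=19.00V), C4(4μF, Q=14μC, V=3.50V)
Op 1: CLOSE 4-1: Q_total=33.00, C_total=10.00, V=3.30; Q4=13.20, Q1=19.80; dissipated=0.133
Op 2: CLOSE 3-2: Q_total=32.00, C_total=3.00, V=10.67; Q3=10.67, Q2=21.33; dissipated=52.083
Op 3: CLOSE 4-1: Q_total=33.00, C_total=10.00, V=3.30; Q4=13.20, Q1=19.80; dissipated=0.000
Op 4: CLOSE 3-4: Q_total=23.87, C_total=5.00, V=4.77; Q3=4.77, Q4=19.09; dissipated=21.707
Op 5: CLOSE 3-1: Q_total=24.57, C_total=7.00, V=3.51; Q3=3.51, Q1=21.06; dissipated=0.930
Total dissipated: 74.854 μJ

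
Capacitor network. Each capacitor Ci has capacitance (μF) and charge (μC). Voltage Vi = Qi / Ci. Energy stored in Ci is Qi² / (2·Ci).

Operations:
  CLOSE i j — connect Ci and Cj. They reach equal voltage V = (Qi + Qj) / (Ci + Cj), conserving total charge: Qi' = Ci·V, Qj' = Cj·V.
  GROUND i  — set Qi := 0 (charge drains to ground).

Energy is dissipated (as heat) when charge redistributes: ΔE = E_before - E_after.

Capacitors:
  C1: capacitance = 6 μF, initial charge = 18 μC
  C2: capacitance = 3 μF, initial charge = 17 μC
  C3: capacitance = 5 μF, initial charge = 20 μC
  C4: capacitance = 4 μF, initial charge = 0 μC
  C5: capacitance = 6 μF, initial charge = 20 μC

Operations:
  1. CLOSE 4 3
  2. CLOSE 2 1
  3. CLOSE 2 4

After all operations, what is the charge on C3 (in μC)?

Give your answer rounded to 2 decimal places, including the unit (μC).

Answer: 11.11 μC

Derivation:
Initial: C1(6μF, Q=18μC, V=3.00V), C2(3μF, Q=17μC, V=5.67V), C3(5μF, Q=20μC, V=4.00V), C4(4μF, Q=0μC, V=0.00V), C5(6μF, Q=20μC, V=3.33V)
Op 1: CLOSE 4-3: Q_total=20.00, C_total=9.00, V=2.22; Q4=8.89, Q3=11.11; dissipated=17.778
Op 2: CLOSE 2-1: Q_total=35.00, C_total=9.00, V=3.89; Q2=11.67, Q1=23.33; dissipated=7.111
Op 3: CLOSE 2-4: Q_total=20.56, C_total=7.00, V=2.94; Q2=8.81, Q4=11.75; dissipated=2.381
Final charges: Q1=23.33, Q2=8.81, Q3=11.11, Q4=11.75, Q5=20.00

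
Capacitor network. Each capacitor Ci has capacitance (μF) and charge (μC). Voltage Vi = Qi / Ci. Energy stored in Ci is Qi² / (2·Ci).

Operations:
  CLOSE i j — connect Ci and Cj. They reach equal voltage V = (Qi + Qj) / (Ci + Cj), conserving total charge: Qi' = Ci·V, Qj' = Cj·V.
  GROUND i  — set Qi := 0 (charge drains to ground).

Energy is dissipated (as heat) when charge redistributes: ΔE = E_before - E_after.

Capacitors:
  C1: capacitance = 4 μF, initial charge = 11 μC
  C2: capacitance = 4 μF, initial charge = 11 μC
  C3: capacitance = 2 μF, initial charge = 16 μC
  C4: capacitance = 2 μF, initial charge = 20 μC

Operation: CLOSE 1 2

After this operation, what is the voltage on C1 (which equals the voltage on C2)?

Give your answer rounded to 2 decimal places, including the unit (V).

Answer: 2.75 V

Derivation:
Initial: C1(4μF, Q=11μC, V=2.75V), C2(4μF, Q=11μC, V=2.75V), C3(2μF, Q=16μC, V=8.00V), C4(2μF, Q=20μC, V=10.00V)
Op 1: CLOSE 1-2: Q_total=22.00, C_total=8.00, V=2.75; Q1=11.00, Q2=11.00; dissipated=0.000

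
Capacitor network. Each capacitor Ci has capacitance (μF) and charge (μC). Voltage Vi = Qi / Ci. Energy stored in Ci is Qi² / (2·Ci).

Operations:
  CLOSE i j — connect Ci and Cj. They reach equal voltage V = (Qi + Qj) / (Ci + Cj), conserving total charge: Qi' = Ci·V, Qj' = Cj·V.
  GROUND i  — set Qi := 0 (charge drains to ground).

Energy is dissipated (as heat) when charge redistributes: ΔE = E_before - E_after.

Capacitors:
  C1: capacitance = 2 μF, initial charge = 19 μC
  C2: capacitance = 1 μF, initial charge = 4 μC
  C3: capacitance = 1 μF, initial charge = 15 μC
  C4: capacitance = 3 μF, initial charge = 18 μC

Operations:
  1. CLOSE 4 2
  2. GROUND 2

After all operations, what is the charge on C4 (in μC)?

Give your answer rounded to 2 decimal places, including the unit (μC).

Initial: C1(2μF, Q=19μC, V=9.50V), C2(1μF, Q=4μC, V=4.00V), C3(1μF, Q=15μC, V=15.00V), C4(3μF, Q=18μC, V=6.00V)
Op 1: CLOSE 4-2: Q_total=22.00, C_total=4.00, V=5.50; Q4=16.50, Q2=5.50; dissipated=1.500
Op 2: GROUND 2: Q2=0; energy lost=15.125
Final charges: Q1=19.00, Q2=0.00, Q3=15.00, Q4=16.50

Answer: 16.50 μC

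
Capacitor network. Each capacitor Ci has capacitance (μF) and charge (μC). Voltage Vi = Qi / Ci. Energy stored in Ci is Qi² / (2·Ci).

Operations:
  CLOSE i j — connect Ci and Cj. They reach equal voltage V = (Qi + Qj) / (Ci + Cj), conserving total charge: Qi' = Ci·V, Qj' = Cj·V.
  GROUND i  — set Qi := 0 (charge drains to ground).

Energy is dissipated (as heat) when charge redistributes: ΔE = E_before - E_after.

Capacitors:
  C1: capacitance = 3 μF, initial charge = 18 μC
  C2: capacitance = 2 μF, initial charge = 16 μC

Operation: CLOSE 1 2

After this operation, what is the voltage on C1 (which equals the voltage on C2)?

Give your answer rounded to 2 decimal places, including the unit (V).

Answer: 6.80 V

Derivation:
Initial: C1(3μF, Q=18μC, V=6.00V), C2(2μF, Q=16μC, V=8.00V)
Op 1: CLOSE 1-2: Q_total=34.00, C_total=5.00, V=6.80; Q1=20.40, Q2=13.60; dissipated=2.400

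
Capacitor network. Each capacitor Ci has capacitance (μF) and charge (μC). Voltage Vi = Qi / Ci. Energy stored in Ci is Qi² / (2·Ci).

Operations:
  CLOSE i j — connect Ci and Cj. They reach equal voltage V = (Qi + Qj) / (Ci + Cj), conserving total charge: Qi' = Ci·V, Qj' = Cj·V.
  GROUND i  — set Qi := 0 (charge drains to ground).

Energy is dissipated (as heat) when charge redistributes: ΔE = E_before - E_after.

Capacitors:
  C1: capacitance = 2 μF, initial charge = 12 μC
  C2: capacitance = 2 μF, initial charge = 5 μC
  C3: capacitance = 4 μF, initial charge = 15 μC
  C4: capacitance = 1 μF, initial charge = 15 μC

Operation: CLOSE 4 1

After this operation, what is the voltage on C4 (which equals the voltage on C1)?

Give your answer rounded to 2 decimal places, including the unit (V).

Initial: C1(2μF, Q=12μC, V=6.00V), C2(2μF, Q=5μC, V=2.50V), C3(4μF, Q=15μC, V=3.75V), C4(1μF, Q=15μC, V=15.00V)
Op 1: CLOSE 4-1: Q_total=27.00, C_total=3.00, V=9.00; Q4=9.00, Q1=18.00; dissipated=27.000

Answer: 9.00 V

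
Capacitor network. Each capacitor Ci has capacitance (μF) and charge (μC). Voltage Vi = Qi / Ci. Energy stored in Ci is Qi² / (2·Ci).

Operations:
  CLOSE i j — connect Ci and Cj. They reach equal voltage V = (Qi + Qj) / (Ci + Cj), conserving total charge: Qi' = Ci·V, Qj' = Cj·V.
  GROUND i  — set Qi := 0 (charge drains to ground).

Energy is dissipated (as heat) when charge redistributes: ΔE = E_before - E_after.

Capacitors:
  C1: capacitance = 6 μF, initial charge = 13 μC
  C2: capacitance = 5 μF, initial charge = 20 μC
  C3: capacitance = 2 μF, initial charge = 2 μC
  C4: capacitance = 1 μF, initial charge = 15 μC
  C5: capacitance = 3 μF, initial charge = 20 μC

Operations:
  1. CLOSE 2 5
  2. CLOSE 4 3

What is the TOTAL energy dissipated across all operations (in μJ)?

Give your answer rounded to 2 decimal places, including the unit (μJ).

Initial: C1(6μF, Q=13μC, V=2.17V), C2(5μF, Q=20μC, V=4.00V), C3(2μF, Q=2μC, V=1.00V), C4(1μF, Q=15μC, V=15.00V), C5(3μF, Q=20μC, V=6.67V)
Op 1: CLOSE 2-5: Q_total=40.00, C_total=8.00, V=5.00; Q2=25.00, Q5=15.00; dissipated=6.667
Op 2: CLOSE 4-3: Q_total=17.00, C_total=3.00, V=5.67; Q4=5.67, Q3=11.33; dissipated=65.333
Total dissipated: 72.000 μJ

Answer: 72.00 μJ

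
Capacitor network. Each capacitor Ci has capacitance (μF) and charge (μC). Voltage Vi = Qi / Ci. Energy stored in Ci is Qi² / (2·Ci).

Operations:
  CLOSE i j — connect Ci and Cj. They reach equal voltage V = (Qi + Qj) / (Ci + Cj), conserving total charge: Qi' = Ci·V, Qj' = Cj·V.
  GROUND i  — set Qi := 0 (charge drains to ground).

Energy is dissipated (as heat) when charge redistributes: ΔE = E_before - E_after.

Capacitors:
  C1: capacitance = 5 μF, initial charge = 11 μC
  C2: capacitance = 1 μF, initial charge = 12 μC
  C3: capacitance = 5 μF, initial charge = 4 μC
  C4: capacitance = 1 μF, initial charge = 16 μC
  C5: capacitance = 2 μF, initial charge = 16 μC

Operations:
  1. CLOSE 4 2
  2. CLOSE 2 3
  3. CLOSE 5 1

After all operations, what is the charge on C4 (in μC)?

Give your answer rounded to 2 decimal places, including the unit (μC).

Initial: C1(5μF, Q=11μC, V=2.20V), C2(1μF, Q=12μC, V=12.00V), C3(5μF, Q=4μC, V=0.80V), C4(1μF, Q=16μC, V=16.00V), C5(2μF, Q=16μC, V=8.00V)
Op 1: CLOSE 4-2: Q_total=28.00, C_total=2.00, V=14.00; Q4=14.00, Q2=14.00; dissipated=4.000
Op 2: CLOSE 2-3: Q_total=18.00, C_total=6.00, V=3.00; Q2=3.00, Q3=15.00; dissipated=72.600
Op 3: CLOSE 5-1: Q_total=27.00, C_total=7.00, V=3.86; Q5=7.71, Q1=19.29; dissipated=24.029
Final charges: Q1=19.29, Q2=3.00, Q3=15.00, Q4=14.00, Q5=7.71

Answer: 14.00 μC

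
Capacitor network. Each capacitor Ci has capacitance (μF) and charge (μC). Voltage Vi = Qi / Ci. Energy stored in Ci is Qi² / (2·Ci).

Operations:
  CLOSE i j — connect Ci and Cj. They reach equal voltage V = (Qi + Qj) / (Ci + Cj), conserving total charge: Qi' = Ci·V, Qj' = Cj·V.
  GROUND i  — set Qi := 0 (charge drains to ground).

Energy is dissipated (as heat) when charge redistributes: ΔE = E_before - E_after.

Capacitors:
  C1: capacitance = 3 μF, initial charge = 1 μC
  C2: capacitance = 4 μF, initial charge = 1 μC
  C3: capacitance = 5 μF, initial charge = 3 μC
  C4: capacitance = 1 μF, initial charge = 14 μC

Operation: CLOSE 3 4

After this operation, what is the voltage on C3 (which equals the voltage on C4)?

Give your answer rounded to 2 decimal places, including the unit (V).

Answer: 2.83 V

Derivation:
Initial: C1(3μF, Q=1μC, V=0.33V), C2(4μF, Q=1μC, V=0.25V), C3(5μF, Q=3μC, V=0.60V), C4(1μF, Q=14μC, V=14.00V)
Op 1: CLOSE 3-4: Q_total=17.00, C_total=6.00, V=2.83; Q3=14.17, Q4=2.83; dissipated=74.817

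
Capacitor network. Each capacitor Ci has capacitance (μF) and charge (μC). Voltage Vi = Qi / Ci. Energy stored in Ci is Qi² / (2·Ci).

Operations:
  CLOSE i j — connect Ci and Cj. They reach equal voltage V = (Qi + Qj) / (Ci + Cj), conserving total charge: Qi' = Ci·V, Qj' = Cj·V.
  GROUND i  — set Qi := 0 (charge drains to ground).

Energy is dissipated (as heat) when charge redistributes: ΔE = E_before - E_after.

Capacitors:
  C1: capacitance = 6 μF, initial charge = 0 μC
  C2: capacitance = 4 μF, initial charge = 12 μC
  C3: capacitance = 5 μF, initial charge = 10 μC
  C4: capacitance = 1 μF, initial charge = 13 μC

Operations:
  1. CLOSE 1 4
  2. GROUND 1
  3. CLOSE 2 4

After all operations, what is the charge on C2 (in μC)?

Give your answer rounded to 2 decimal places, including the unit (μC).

Initial: C1(6μF, Q=0μC, V=0.00V), C2(4μF, Q=12μC, V=3.00V), C3(5μF, Q=10μC, V=2.00V), C4(1μF, Q=13μC, V=13.00V)
Op 1: CLOSE 1-4: Q_total=13.00, C_total=7.00, V=1.86; Q1=11.14, Q4=1.86; dissipated=72.429
Op 2: GROUND 1: Q1=0; energy lost=10.347
Op 3: CLOSE 2-4: Q_total=13.86, C_total=5.00, V=2.77; Q2=11.09, Q4=2.77; dissipated=0.522
Final charges: Q1=0.00, Q2=11.09, Q3=10.00, Q4=2.77

Answer: 11.09 μC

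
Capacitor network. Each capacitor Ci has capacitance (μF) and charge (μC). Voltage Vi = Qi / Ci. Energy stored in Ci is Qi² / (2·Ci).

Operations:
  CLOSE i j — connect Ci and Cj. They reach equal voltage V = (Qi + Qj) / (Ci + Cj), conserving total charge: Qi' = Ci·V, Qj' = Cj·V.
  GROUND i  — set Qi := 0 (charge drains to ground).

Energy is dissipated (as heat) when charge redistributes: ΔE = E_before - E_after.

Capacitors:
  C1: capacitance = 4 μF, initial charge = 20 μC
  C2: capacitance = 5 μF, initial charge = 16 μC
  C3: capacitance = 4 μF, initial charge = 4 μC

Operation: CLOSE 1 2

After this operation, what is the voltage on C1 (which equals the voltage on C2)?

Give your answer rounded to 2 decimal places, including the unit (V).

Initial: C1(4μF, Q=20μC, V=5.00V), C2(5μF, Q=16μC, V=3.20V), C3(4μF, Q=4μC, V=1.00V)
Op 1: CLOSE 1-2: Q_total=36.00, C_total=9.00, V=4.00; Q1=16.00, Q2=20.00; dissipated=3.600

Answer: 4.00 V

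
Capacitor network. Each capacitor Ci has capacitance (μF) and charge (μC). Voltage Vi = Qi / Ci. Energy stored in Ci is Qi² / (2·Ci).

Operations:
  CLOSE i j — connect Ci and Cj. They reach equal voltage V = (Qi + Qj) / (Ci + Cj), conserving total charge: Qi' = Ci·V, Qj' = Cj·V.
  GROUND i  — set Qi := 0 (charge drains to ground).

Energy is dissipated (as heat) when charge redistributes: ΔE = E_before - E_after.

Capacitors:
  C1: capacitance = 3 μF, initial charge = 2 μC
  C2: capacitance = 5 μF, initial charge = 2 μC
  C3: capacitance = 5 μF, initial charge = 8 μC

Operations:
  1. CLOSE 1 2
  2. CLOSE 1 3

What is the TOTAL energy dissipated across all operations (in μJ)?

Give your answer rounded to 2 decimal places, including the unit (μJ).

Initial: C1(3μF, Q=2μC, V=0.67V), C2(5μF, Q=2μC, V=0.40V), C3(5μF, Q=8μC, V=1.60V)
Op 1: CLOSE 1-2: Q_total=4.00, C_total=8.00, V=0.50; Q1=1.50, Q2=2.50; dissipated=0.067
Op 2: CLOSE 1-3: Q_total=9.50, C_total=8.00, V=1.19; Q1=3.56, Q3=5.94; dissipated=1.134
Total dissipated: 1.201 μJ

Answer: 1.20 μJ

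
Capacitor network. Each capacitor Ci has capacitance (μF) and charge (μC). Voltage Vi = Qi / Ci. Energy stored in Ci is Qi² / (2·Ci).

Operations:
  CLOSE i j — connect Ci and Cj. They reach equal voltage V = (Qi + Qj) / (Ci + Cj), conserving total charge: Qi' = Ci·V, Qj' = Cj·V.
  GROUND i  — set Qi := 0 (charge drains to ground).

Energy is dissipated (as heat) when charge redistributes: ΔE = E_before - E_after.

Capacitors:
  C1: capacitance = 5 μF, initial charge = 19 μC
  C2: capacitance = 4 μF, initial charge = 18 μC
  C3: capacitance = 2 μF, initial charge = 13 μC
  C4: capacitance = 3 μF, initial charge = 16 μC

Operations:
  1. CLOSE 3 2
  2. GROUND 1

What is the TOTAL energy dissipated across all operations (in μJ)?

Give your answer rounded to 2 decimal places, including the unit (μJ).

Initial: C1(5μF, Q=19μC, V=3.80V), C2(4μF, Q=18μC, V=4.50V), C3(2μF, Q=13μC, V=6.50V), C4(3μF, Q=16μC, V=5.33V)
Op 1: CLOSE 3-2: Q_total=31.00, C_total=6.00, V=5.17; Q3=10.33, Q2=20.67; dissipated=2.667
Op 2: GROUND 1: Q1=0; energy lost=36.100
Total dissipated: 38.767 μJ

Answer: 38.77 μJ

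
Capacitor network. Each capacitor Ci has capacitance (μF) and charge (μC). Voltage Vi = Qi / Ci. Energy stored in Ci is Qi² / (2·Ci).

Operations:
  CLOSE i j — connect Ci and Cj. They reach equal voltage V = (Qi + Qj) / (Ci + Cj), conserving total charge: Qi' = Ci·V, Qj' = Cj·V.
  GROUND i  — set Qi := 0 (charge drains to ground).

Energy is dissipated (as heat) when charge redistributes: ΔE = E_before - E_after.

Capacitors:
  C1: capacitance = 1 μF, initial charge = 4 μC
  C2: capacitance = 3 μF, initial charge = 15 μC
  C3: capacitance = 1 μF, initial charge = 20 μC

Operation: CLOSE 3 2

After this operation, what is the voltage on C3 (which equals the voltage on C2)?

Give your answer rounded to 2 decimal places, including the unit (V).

Initial: C1(1μF, Q=4μC, V=4.00V), C2(3μF, Q=15μC, V=5.00V), C3(1μF, Q=20μC, V=20.00V)
Op 1: CLOSE 3-2: Q_total=35.00, C_total=4.00, V=8.75; Q3=8.75, Q2=26.25; dissipated=84.375

Answer: 8.75 V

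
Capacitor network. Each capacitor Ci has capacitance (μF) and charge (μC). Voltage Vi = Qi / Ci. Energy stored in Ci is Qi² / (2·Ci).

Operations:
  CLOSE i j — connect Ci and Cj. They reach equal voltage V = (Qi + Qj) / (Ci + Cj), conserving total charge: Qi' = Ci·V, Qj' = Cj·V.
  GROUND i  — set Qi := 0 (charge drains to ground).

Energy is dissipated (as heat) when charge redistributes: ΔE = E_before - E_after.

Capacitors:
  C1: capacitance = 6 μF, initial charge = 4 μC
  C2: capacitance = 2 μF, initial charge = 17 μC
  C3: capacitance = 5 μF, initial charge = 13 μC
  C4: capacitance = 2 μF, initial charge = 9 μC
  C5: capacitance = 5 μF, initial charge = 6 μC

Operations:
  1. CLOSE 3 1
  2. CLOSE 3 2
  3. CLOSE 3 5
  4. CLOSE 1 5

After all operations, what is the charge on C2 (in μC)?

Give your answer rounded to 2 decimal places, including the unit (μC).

Initial: C1(6μF, Q=4μC, V=0.67V), C2(2μF, Q=17μC, V=8.50V), C3(5μF, Q=13μC, V=2.60V), C4(2μF, Q=9μC, V=4.50V), C5(5μF, Q=6μC, V=1.20V)
Op 1: CLOSE 3-1: Q_total=17.00, C_total=11.00, V=1.55; Q3=7.73, Q1=9.27; dissipated=5.097
Op 2: CLOSE 3-2: Q_total=24.73, C_total=7.00, V=3.53; Q3=17.66, Q2=7.06; dissipated=34.547
Op 3: CLOSE 3-5: Q_total=23.66, C_total=10.00, V=2.37; Q3=11.83, Q5=11.83; dissipated=6.801
Op 4: CLOSE 1-5: Q_total=21.10, C_total=11.00, V=1.92; Q1=11.51, Q5=9.59; dissipated=0.919
Final charges: Q1=11.51, Q2=7.06, Q3=11.83, Q4=9.00, Q5=9.59

Answer: 7.06 μC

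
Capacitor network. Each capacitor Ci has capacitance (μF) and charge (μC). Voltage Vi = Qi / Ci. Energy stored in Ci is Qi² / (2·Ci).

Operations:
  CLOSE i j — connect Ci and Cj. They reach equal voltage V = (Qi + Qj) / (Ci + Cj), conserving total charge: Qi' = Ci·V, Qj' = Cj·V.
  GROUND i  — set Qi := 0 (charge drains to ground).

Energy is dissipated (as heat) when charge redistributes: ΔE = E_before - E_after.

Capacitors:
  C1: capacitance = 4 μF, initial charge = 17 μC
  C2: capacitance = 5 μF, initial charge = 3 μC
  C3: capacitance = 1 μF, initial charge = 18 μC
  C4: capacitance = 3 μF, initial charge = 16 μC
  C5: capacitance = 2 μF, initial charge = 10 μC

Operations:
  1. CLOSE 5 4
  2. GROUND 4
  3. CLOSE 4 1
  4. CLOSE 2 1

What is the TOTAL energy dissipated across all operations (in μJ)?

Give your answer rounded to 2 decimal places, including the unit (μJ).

Answer: 59.82 μJ

Derivation:
Initial: C1(4μF, Q=17μC, V=4.25V), C2(5μF, Q=3μC, V=0.60V), C3(1μF, Q=18μC, V=18.00V), C4(3μF, Q=16μC, V=5.33V), C5(2μF, Q=10μC, V=5.00V)
Op 1: CLOSE 5-4: Q_total=26.00, C_total=5.00, V=5.20; Q5=10.40, Q4=15.60; dissipated=0.067
Op 2: GROUND 4: Q4=0; energy lost=40.560
Op 3: CLOSE 4-1: Q_total=17.00, C_total=7.00, V=2.43; Q4=7.29, Q1=9.71; dissipated=15.482
Op 4: CLOSE 2-1: Q_total=12.71, C_total=9.00, V=1.41; Q2=7.06, Q1=5.65; dissipated=3.715
Total dissipated: 59.824 μJ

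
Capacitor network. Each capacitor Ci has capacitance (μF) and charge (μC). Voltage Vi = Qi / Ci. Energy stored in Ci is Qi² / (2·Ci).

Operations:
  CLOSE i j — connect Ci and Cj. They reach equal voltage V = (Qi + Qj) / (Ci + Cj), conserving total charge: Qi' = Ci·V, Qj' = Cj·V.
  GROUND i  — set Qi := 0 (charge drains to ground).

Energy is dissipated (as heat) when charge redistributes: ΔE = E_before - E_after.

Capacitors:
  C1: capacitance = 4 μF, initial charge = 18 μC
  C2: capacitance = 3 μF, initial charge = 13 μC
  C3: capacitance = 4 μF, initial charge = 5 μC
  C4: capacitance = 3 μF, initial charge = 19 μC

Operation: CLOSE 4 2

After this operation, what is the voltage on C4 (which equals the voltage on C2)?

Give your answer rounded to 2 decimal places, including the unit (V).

Answer: 5.33 V

Derivation:
Initial: C1(4μF, Q=18μC, V=4.50V), C2(3μF, Q=13μC, V=4.33V), C3(4μF, Q=5μC, V=1.25V), C4(3μF, Q=19μC, V=6.33V)
Op 1: CLOSE 4-2: Q_total=32.00, C_total=6.00, V=5.33; Q4=16.00, Q2=16.00; dissipated=3.000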